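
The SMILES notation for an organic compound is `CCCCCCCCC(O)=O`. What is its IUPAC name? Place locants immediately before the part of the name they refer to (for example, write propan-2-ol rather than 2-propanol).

The longest chain bearing the –COOH group is 9 carbons long (nonane).
A carboxylic acid (terminal –COOH) is the principal characteristic group, giving the suffix -oic acid.
Choose the numbering such that the carboxylic acid carbon is C-1 by definition.
Assembling the pieces gives nonanoic acid.

nonanoic acid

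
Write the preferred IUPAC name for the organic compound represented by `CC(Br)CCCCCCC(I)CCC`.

2-bromo-9-iodododecane

The longest continuous carbon chain has 12 atoms, so the parent hydride is dodecane.
Choose the numbering such that the substituent locant set {2,9} is lower than {4,11} at the first point of difference.
That gives a bromo group at C-2; an iodo group at C-9.
Substituent prefixes are cited in alphabetical order (multiplying prefixes like di-/tri- are ignored for ordering).
The name is 2-bromo-9-iodododecane.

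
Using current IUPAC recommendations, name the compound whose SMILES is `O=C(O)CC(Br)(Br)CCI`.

The longest chain bearing the –COOH group is 5 carbons long (pentane).
The principal characteristic group is a carboxylic acid (terminal –COOH), named with the suffix -oic acid.
Number the chain so that the carboxylic acid carbon is C-1 by definition.
This places two bromo groups at C-3; an iodo group at C-5.
Prefixes are listed alphabetically: bromo, iodo.
Assembling the pieces gives 3,3-dibromo-5-iodopentanoic acid.

3,3-dibromo-5-iodopentanoic acid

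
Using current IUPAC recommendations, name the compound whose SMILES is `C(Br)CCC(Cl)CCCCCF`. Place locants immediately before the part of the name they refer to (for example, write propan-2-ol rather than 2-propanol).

1-bromo-4-chloro-9-fluorononane

The parent chain contains 9 carbons (nonane).
The numbering direction is chosen so that the substituent locant set {1,4,9} is lower than {1,6,9} at the first point of difference.
That gives a bromo group at C-1; a chloro group at C-4; a fluoro group at C-9.
Prefixes are listed alphabetically: bromo, chloro, fluoro.
The name is 1-bromo-4-chloro-9-fluorononane.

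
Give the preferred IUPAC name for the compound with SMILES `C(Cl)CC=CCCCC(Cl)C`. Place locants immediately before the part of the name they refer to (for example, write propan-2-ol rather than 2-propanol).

1,8-dichloronon-3-ene

The longest carbon chain that includes the multiple bond has 9 carbons, so the parent hydride is nonane.
The chain contains a C=C double bond, so the unsaturation ending is -ene.
Choose the numbering such that numbering from this end puts the double bond at C-3 rather than C-6.
This places the double bond between C-3 and C-4; chloro groups at C-1 and C-8.
Putting it together: 1,8-dichloronon-3-ene.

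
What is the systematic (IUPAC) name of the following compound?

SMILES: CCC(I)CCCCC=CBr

1-bromo-7-iodonon-1-ene

The longest chain bearing the multiple bond is 9 carbons long (nonane).
There is one C=C double bond, indicated by the ending -ene.
Number the chain so that numbering from this end puts the double bond at C-1 rather than C-8.
With this numbering: the double bond between C-1 and C-2; a bromo group at C-1; an iodo group at C-7.
The substituents are ordered alphabetically, ignoring any di-/tri- multipliers.
Assembling the pieces gives 1-bromo-7-iodonon-1-ene.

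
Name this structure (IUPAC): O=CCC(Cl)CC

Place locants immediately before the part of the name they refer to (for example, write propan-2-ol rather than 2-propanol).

3-chloropentanal

The longest chain bearing the –CHO group is 5 carbons long (pentane).
The principal characteristic group is an aldehyde (terminal –CHO), named with the suffix -al.
Number the chain so that the aldehyde carbon is C-1 by definition.
That gives a chloro group at C-3.
Putting it together: 3-chloropentanal.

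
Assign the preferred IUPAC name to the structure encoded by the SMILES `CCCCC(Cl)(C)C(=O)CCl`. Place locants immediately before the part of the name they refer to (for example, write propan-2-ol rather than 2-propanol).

1,3-dichloro-3-methylheptan-2-one

The longest chain bearing the carbonyl is 7 carbons long (heptane).
The principal characteristic group is a ketone (C=O on an internal carbon), named with the suffix -one.
Number the chain so that numbering from this end puts the carbonyl group at C-2 rather than C-6.
With this numbering: the carbonyl at C-2; chloro groups at C-1 and C-3; a methyl group at C-3.
Substituent prefixes are cited in alphabetical order (multiplying prefixes like di-/tri- are ignored for ordering).
Assembling the pieces gives 1,3-dichloro-3-methylheptan-2-one.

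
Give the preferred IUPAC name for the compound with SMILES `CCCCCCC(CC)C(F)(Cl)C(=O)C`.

3-chloro-4-ethyl-3-fluorodecan-2-one

The longest chain bearing the carbonyl is 10 carbons long (decane).
The highest-priority functional group is a ketone (C=O on an internal carbon), so the name ends in -one.
Choose the numbering such that numbering from this end puts the carbonyl group at C-2 rather than C-9.
This places the carbonyl at C-2; a chloro group at C-3; an ethyl group at C-4; a fluoro group at C-3.
The substituents are ordered alphabetically, ignoring any di-/tri- multipliers.
Putting it together: 3-chloro-4-ethyl-3-fluorodecan-2-one.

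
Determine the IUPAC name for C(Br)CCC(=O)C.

5-bromopentan-2-one

The longest chain bearing the carbonyl is 5 carbons long (pentane).
The highest-priority functional group is a ketone (C=O on an internal carbon), so the name ends in -one.
Number the chain so that numbering from this end puts the carbonyl group at C-2 rather than C-4.
This places the carbonyl at C-2; a bromo group at C-5.
Assembling the pieces gives 5-bromopentan-2-one.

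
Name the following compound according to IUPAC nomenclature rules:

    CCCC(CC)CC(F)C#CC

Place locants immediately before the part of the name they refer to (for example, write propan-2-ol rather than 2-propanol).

The longest chain bearing the multiple bond is 9 carbons long (nonane).
A C≡C triple bond in the chain gives the infix -yne-.
Number the chain so that numbering from this end puts the triple bond at C-2 rather than C-7.
With this numbering: the triple bond between C-2 and C-3; an ethyl group at C-6; a fluoro group at C-4.
The substituents are ordered alphabetically, ignoring any di-/tri- multipliers.
Assembling the pieces gives 6-ethyl-4-fluoronon-2-yne.

6-ethyl-4-fluoronon-2-yne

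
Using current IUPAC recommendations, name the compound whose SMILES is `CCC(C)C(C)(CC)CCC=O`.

4-ethyl-4,5-dimethylheptanal

Counting along the main chain through the –CHO group gives 7 carbons: the parent is heptane.
The principal characteristic group is an aldehyde (terminal –CHO), named with the suffix -al.
The numbering direction is chosen so that the aldehyde carbon is C-1 by definition.
With this numbering: an ethyl group at C-4; methyl groups at C-4 and C-5.
Substituent prefixes are cited in alphabetical order (multiplying prefixes like di-/tri- are ignored for ordering).
The name is 4-ethyl-4,5-dimethylheptanal.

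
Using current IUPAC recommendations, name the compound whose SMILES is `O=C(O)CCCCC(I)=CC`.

6-iodooct-6-enoic acid

The longest chain bearing the –COOH group and the multiple bond is 8 carbons long (octane).
The principal characteristic group is a carboxylic acid (terminal –COOH), named with the suffix -oic acid.
There is one C=C double bond, indicated by the ending -ene.
Choose the numbering such that the carboxylic acid carbon is C-1 by definition.
With this numbering: the double bond between C-6 and C-7; an iodo group at C-6.
The name is 6-iodooct-6-enoic acid.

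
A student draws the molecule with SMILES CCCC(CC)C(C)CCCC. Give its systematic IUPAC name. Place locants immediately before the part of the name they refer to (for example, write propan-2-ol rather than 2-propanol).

4-ethyl-5-methylnonane

The longest continuous carbon chain has 9 atoms, so the parent hydride is nonane.
The numbering direction is chosen so that the substituent locant set {4,5} is lower than {5,6} at the first point of difference.
That gives an ethyl group at C-4; a methyl group at C-5.
Prefixes are listed alphabetically: ethyl, methyl.
Putting it together: 4-ethyl-5-methylnonane.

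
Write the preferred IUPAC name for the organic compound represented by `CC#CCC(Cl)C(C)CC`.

Counting along the main chain through the multiple bond gives 8 carbons: the parent is octane.
There is one C≡C triple bond, indicated by the ending -yne.
Number the chain so that numbering from this end puts the triple bond at C-2 rather than C-6.
With this numbering: the triple bond between C-2 and C-3; a chloro group at C-5; a methyl group at C-6.
Prefixes are listed alphabetically: chloro, methyl.
Assembling the pieces gives 5-chloro-6-methyloct-2-yne.

5-chloro-6-methyloct-2-yne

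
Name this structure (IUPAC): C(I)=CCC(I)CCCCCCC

1,4-diiodoundec-1-ene

The longest carbon chain that includes the multiple bond has 11 carbons, so the parent hydride is undecane.
There is one C=C double bond, indicated by the ending -ene.
Choose the numbering such that numbering from this end puts the double bond at C-1 rather than C-10.
With this numbering: the double bond between C-1 and C-2; iodo groups at C-1 and C-4.
Assembling the pieces gives 1,4-diiodoundec-1-ene.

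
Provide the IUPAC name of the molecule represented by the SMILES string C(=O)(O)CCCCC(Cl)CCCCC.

The longest chain bearing the –COOH group is 11 carbons long (undecane).
The principal characteristic group is a carboxylic acid (terminal –COOH), named with the suffix -oic acid.
Choose the numbering such that the carboxylic acid carbon is C-1 by definition.
This places a chloro group at C-6.
Assembling the pieces gives 6-chloroundecanoic acid.

6-chloroundecanoic acid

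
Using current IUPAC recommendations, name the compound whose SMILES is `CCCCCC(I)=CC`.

The longest chain bearing the multiple bond is 8 carbons long (octane).
There is one C=C double bond, indicated by the ending -ene.
Number the chain so that numbering from this end puts the double bond at C-2 rather than C-6.
With this numbering: the double bond between C-2 and C-3; an iodo group at C-3.
The name is 3-iodooct-2-ene.

3-iodooct-2-ene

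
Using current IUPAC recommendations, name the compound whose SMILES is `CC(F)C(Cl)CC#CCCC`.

7-chloro-8-fluoronon-4-yne

Counting along the main chain through the multiple bond gives 9 carbons: the parent is nonane.
The chain contains a C≡C triple bond, so the unsaturation ending is -yne.
Number the chain so that numbering from this end puts the triple bond at C-4 rather than C-5.
With this numbering: the triple bond between C-4 and C-5; a chloro group at C-7; a fluoro group at C-8.
The substituents are ordered alphabetically, ignoring any di-/tri- multipliers.
Putting it together: 7-chloro-8-fluoronon-4-yne.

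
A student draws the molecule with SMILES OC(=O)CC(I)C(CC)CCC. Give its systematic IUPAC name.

The longest carbon chain that includes the –COOH group has 7 carbons, so the parent hydride is heptane.
The highest-priority functional group is a carboxylic acid (terminal –COOH), so the name ends in -oic acid.
The numbering direction is chosen so that the carboxylic acid carbon is C-1 by definition.
That gives an ethyl group at C-4; an iodo group at C-3.
Prefixes are listed alphabetically: ethyl, iodo.
Assembling the pieces gives 4-ethyl-3-iodoheptanoic acid.

4-ethyl-3-iodoheptanoic acid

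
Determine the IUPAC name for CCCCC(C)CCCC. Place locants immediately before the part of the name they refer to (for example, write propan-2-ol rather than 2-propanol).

The parent chain contains 9 carbons (nonane).
Numbering from either end gives identical locants here.
With this numbering: a methyl group at C-5.
Putting it together: 5-methylnonane.

5-methylnonane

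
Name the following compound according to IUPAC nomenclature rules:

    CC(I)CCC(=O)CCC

The longest chain bearing the carbonyl is 8 carbons long (octane).
The principal characteristic group is a ketone (C=O on an internal carbon), named with the suffix -one.
The numbering direction is chosen so that numbering from this end puts the carbonyl group at C-4 rather than C-5.
This places the carbonyl at C-4; an iodo group at C-7.
The name is 7-iodooctan-4-one.

7-iodooctan-4-one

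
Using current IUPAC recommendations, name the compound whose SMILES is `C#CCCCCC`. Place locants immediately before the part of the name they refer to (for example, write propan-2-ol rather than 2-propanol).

hept-1-yne

The longest carbon chain that includes the multiple bond has 7 carbons, so the parent hydride is heptane.
The chain contains a C≡C triple bond, so the unsaturation ending is -yne.
Number the chain so that numbering from this end puts the triple bond at C-1 rather than C-6.
That gives the triple bond between C-1 and C-2.
Assembling the pieces gives hept-1-yne.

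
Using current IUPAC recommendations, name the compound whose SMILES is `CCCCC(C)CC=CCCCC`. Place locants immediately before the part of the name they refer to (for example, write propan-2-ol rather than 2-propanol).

The longest carbon chain that includes the multiple bond has 12 carbons, so the parent hydride is dodecane.
There is one C=C double bond, indicated by the ending -ene.
The numbering direction is chosen so that numbering from this end puts the double bond at C-5 rather than C-7.
This places the double bond between C-5 and C-6; a methyl group at C-8.
The name is 8-methyldodec-5-ene.

8-methyldodec-5-ene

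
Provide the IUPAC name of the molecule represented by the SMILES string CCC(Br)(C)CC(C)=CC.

5-bromo-3,5-dimethylhept-2-ene

The longest chain bearing the multiple bond is 7 carbons long (heptane).
The chain contains a C=C double bond, so the unsaturation ending is -ene.
The numbering direction is chosen so that numbering from this end puts the double bond at C-2 rather than C-5.
This places the double bond between C-2 and C-3; a bromo group at C-5; methyl groups at C-3 and C-5.
Prefixes are listed alphabetically: bromo, methyl.
Putting it together: 5-bromo-3,5-dimethylhept-2-ene.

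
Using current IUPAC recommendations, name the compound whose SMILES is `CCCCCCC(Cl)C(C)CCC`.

5-chloro-4-methylundecane

The parent chain contains 11 carbons (undecane).
Number the chain so that the substituent locant set {4,5} is lower than {7,8} at the first point of difference.
This places a chloro group at C-5; a methyl group at C-4.
Prefixes are listed alphabetically: chloro, methyl.
The name is 5-chloro-4-methylundecane.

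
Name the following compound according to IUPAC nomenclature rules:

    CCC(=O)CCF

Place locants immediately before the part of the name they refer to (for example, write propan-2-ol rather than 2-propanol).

1-fluoropentan-3-one

Counting along the main chain through the carbonyl gives 5 carbons: the parent is pentane.
A ketone (C=O on an internal carbon) is the principal characteristic group, giving the suffix -one.
Choose the numbering such that the substituent locant set {1} is lower than {5} at the first point of difference.
With this numbering: the carbonyl at C-3; a fluoro group at C-1.
The name is 1-fluoropentan-3-one.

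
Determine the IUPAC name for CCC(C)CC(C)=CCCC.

The longest carbon chain that includes the multiple bond has 9 carbons, so the parent hydride is nonane.
The chain contains a C=C double bond, so the unsaturation ending is -ene.
Number the chain so that numbering from this end puts the double bond at C-4 rather than C-5.
With this numbering: the double bond between C-4 and C-5; methyl groups at C-5 and C-7.
The name is 5,7-dimethylnon-4-ene.

5,7-dimethylnon-4-ene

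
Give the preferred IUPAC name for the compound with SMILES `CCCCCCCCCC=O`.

The longest chain bearing the –CHO group is 10 carbons long (decane).
The principal characteristic group is an aldehyde (terminal –CHO), named with the suffix -al.
The numbering direction is chosen so that the aldehyde carbon is C-1 by definition.
The name is decanal.

decanal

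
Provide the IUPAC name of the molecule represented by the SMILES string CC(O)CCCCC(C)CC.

The longest chain bearing the –OH group is 9 carbons long (nonane).
The highest-priority functional group is an alcohol (–OH), so the name ends in -ol.
Choose the numbering such that numbering from this end puts the hydroxyl group at C-2 rather than C-8.
This places the hydroxyl at C-2; a methyl group at C-7.
The name is 7-methylnonan-2-ol.

7-methylnonan-2-ol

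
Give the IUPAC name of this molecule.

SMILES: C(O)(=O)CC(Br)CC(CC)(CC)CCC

3-bromo-5,5-diethyloctanoic acid

Counting along the main chain through the –COOH group gives 8 carbons: the parent is octane.
The principal characteristic group is a carboxylic acid (terminal –COOH), named with the suffix -oic acid.
Number the chain so that the carboxylic acid carbon is C-1 by definition.
That gives a bromo group at C-3; two ethyl groups at C-5.
Prefixes are listed alphabetically: bromo, ethyl.
Assembling the pieces gives 3-bromo-5,5-diethyloctanoic acid.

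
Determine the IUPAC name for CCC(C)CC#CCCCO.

The longest chain bearing the –OH group and the multiple bond is 9 carbons long (nonane).
An alcohol (–OH) is the principal characteristic group, giving the suffix -ol.
The chain contains a C≡C triple bond, so the unsaturation ending is -yne.
The numbering direction is chosen so that numbering from this end puts the hydroxyl group at C-1 rather than C-9.
This places the hydroxyl at C-1; the triple bond between C-4 and C-5; a methyl group at C-7.
Assembling the pieces gives 7-methylnon-4-yn-1-ol.

7-methylnon-4-yn-1-ol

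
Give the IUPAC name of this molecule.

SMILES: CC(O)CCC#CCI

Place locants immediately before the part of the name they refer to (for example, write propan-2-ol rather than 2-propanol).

The longest carbon chain that includes the –OH group and the multiple bond has 7 carbons, so the parent hydride is heptane.
The highest-priority functional group is an alcohol (–OH), so the name ends in -ol.
A C≡C triple bond in the chain gives the infix -yne-.
Choose the numbering such that numbering from this end puts the hydroxyl group at C-2 rather than C-6.
This places the hydroxyl at C-2; the triple bond between C-5 and C-6; an iodo group at C-7.
Assembling the pieces gives 7-iodohept-5-yn-2-ol.

7-iodohept-5-yn-2-ol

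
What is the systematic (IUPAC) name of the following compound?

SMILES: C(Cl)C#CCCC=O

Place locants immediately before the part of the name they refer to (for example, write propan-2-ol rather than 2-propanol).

6-chlorohex-4-ynal

The longest chain bearing the –CHO group and the multiple bond is 6 carbons long (hexane).
The highest-priority functional group is an aldehyde (terminal –CHO), so the name ends in -al.
A C≡C triple bond in the chain gives the infix -yne-.
The numbering direction is chosen so that the aldehyde carbon is C-1 by definition.
This places the triple bond between C-4 and C-5; a chloro group at C-6.
The name is 6-chlorohex-4-ynal.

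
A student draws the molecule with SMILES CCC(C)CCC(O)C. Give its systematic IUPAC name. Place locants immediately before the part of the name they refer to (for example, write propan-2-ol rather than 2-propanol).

The longest carbon chain that includes the –OH group has 7 carbons, so the parent hydride is heptane.
An alcohol (–OH) is the principal characteristic group, giving the suffix -ol.
The numbering direction is chosen so that numbering from this end puts the hydroxyl group at C-2 rather than C-6.
This places the hydroxyl at C-2; a methyl group at C-5.
Assembling the pieces gives 5-methylheptan-2-ol.

5-methylheptan-2-ol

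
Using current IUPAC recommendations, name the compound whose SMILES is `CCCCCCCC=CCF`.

The longest carbon chain that includes the multiple bond has 10 carbons, so the parent hydride is decane.
The chain contains a C=C double bond, so the unsaturation ending is -ene.
Choose the numbering such that numbering from this end puts the double bond at C-2 rather than C-8.
With this numbering: the double bond between C-2 and C-3; a fluoro group at C-1.
Assembling the pieces gives 1-fluorodec-2-ene.

1-fluorodec-2-ene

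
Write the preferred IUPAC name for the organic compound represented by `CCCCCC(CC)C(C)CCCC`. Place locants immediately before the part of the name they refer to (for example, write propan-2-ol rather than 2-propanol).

6-ethyl-5-methylundecane

The parent chain contains 11 carbons (undecane).
Number the chain so that the substituent locant set {5,6} is lower than {6,7} at the first point of difference.
With this numbering: an ethyl group at C-6; a methyl group at C-5.
Prefixes are listed alphabetically: ethyl, methyl.
Assembling the pieces gives 6-ethyl-5-methylundecane.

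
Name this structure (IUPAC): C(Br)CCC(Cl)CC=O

The longest carbon chain that includes the –CHO group has 6 carbons, so the parent hydride is hexane.
The principal characteristic group is an aldehyde (terminal –CHO), named with the suffix -al.
The numbering direction is chosen so that the aldehyde carbon is C-1 by definition.
With this numbering: a bromo group at C-6; a chloro group at C-3.
The substituents are ordered alphabetically, ignoring any di-/tri- multipliers.
Putting it together: 6-bromo-3-chlorohexanal.

6-bromo-3-chlorohexanal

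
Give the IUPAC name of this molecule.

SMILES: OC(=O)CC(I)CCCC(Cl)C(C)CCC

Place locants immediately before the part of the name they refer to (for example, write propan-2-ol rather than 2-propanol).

7-chloro-3-iodo-8-methylundecanoic acid

Counting along the main chain through the –COOH group gives 11 carbons: the parent is undecane.
A carboxylic acid (terminal –COOH) is the principal characteristic group, giving the suffix -oic acid.
Choose the numbering such that the carboxylic acid carbon is C-1 by definition.
This places a chloro group at C-7; an iodo group at C-3; a methyl group at C-8.
Substituent prefixes are cited in alphabetical order (multiplying prefixes like di-/tri- are ignored for ordering).
Assembling the pieces gives 7-chloro-3-iodo-8-methylundecanoic acid.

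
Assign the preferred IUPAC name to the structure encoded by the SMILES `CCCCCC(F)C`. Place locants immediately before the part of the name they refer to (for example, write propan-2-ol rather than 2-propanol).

2-fluoroheptane

The parent chain contains 7 carbons (heptane).
The numbering direction is chosen so that the substituent locant set {2} is lower than {6} at the first point of difference.
With this numbering: a fluoro group at C-2.
The name is 2-fluoroheptane.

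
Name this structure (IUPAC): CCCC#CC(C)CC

The longest carbon chain that includes the multiple bond has 8 carbons, so the parent hydride is octane.
A C≡C triple bond in the chain gives the infix -yne-.
Choose the numbering such that the substituent locant set {3} is lower than {6} at the first point of difference.
That gives the triple bond between C-4 and C-5; a methyl group at C-3.
Assembling the pieces gives 3-methyloct-4-yne.

3-methyloct-4-yne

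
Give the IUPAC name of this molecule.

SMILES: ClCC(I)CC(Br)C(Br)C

4,5-dibromo-1-chloro-2-iodohexane

The longest continuous carbon chain has 6 atoms, so the parent hydride is hexane.
Choose the numbering such that the substituent locant set {1,2,4,5} is lower than {2,3,5,6} at the first point of difference.
With this numbering: bromo groups at C-4 and C-5; a chloro group at C-1; an iodo group at C-2.
Prefixes are listed alphabetically: bromo, chloro, iodo.
Putting it together: 4,5-dibromo-1-chloro-2-iodohexane.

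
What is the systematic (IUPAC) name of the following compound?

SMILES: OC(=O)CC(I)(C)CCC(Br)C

6-bromo-3-iodo-3-methylheptanoic acid

The longest carbon chain that includes the –COOH group has 7 carbons, so the parent hydride is heptane.
A carboxylic acid (terminal –COOH) is the principal characteristic group, giving the suffix -oic acid.
Number the chain so that the carboxylic acid carbon is C-1 by definition.
That gives a bromo group at C-6; an iodo group at C-3; a methyl group at C-3.
Substituent prefixes are cited in alphabetical order (multiplying prefixes like di-/tri- are ignored for ordering).
Putting it together: 6-bromo-3-iodo-3-methylheptanoic acid.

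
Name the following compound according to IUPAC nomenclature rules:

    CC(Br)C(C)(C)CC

The parent chain contains 5 carbons (pentane).
Choose the numbering such that the substituent locant set {2,3,3} is lower than {3,3,4} at the first point of difference.
That gives a bromo group at C-2; two methyl groups at C-3.
Substituent prefixes are cited in alphabetical order (multiplying prefixes like di-/tri- are ignored for ordering).
The name is 2-bromo-3,3-dimethylpentane.

2-bromo-3,3-dimethylpentane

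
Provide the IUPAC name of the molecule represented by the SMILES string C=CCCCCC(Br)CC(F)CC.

7-bromo-9-fluoroundec-1-ene

The longest chain bearing the multiple bond is 11 carbons long (undecane).
A C=C double bond in the chain gives the infix -ene-.
Number the chain so that numbering from this end puts the double bond at C-1 rather than C-10.
With this numbering: the double bond between C-1 and C-2; a bromo group at C-7; a fluoro group at C-9.
The substituents are ordered alphabetically, ignoring any di-/tri- multipliers.
Putting it together: 7-bromo-9-fluoroundec-1-ene.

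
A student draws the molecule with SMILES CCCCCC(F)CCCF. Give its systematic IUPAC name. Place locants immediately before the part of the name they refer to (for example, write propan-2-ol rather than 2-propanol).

The parent chain contains 9 carbons (nonane).
The numbering direction is chosen so that the substituent locant set {1,4} is lower than {6,9} at the first point of difference.
With this numbering: fluoro groups at C-1 and C-4.
The name is 1,4-difluorononane.

1,4-difluorononane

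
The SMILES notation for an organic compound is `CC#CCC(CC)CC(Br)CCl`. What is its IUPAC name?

7-bromo-8-chloro-5-ethyloct-2-yne

The longest carbon chain that includes the multiple bond has 8 carbons, so the parent hydride is octane.
There is one C≡C triple bond, indicated by the ending -yne.
Number the chain so that numbering from this end puts the triple bond at C-2 rather than C-6.
That gives the triple bond between C-2 and C-3; a bromo group at C-7; a chloro group at C-8; an ethyl group at C-5.
The substituents are ordered alphabetically, ignoring any di-/tri- multipliers.
The name is 7-bromo-8-chloro-5-ethyloct-2-yne.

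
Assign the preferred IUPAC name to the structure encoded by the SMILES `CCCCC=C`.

hex-1-ene

Counting along the main chain through the multiple bond gives 6 carbons: the parent is hexane.
A C=C double bond in the chain gives the infix -ene-.
Number the chain so that numbering from this end puts the double bond at C-1 rather than C-5.
That gives the double bond between C-1 and C-2.
The name is hex-1-ene.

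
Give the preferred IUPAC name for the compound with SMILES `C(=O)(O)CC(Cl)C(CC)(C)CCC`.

3-chloro-4-ethyl-4-methylheptanoic acid

The longest chain bearing the –COOH group is 7 carbons long (heptane).
The highest-priority functional group is a carboxylic acid (terminal –COOH), so the name ends in -oic acid.
The numbering direction is chosen so that the carboxylic acid carbon is C-1 by definition.
That gives a chloro group at C-3; an ethyl group at C-4; a methyl group at C-4.
The substituents are ordered alphabetically, ignoring any di-/tri- multipliers.
Assembling the pieces gives 3-chloro-4-ethyl-4-methylheptanoic acid.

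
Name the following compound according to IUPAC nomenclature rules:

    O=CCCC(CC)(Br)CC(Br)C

4,6-dibromo-4-ethylheptanal

Counting along the main chain through the –CHO group gives 7 carbons: the parent is heptane.
The principal characteristic group is an aldehyde (terminal –CHO), named with the suffix -al.
The numbering direction is chosen so that the aldehyde carbon is C-1 by definition.
That gives bromo groups at C-4 and C-6; an ethyl group at C-4.
Prefixes are listed alphabetically: bromo, ethyl.
Putting it together: 4,6-dibromo-4-ethylheptanal.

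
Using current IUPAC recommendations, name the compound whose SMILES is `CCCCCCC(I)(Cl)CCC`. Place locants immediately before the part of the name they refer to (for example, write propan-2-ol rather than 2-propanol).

4-chloro-4-iododecane

The parent chain contains 10 carbons (decane).
The numbering direction is chosen so that the substituent locant set {4,4} is lower than {7,7} at the first point of difference.
With this numbering: a chloro group at C-4; an iodo group at C-4.
Substituent prefixes are cited in alphabetical order (multiplying prefixes like di-/tri- are ignored for ordering).
Putting it together: 4-chloro-4-iododecane.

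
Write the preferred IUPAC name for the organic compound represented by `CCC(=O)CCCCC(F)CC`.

8-fluorodecan-3-one

The longest chain bearing the carbonyl is 10 carbons long (decane).
A ketone (C=O on an internal carbon) is the principal characteristic group, giving the suffix -one.
Number the chain so that numbering from this end puts the carbonyl group at C-3 rather than C-8.
With this numbering: the carbonyl at C-3; a fluoro group at C-8.
Assembling the pieces gives 8-fluorodecan-3-one.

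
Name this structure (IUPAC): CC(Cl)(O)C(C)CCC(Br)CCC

6-bromo-2-chloro-3-methylnonan-2-ol

The longest chain bearing the –OH group is 9 carbons long (nonane).
An alcohol (–OH) is the principal characteristic group, giving the suffix -ol.
The numbering direction is chosen so that numbering from this end puts the hydroxyl group at C-2 rather than C-8.
This places the hydroxyl at C-2; a bromo group at C-6; a chloro group at C-2; a methyl group at C-3.
Substituent prefixes are cited in alphabetical order (multiplying prefixes like di-/tri- are ignored for ordering).
Assembling the pieces gives 6-bromo-2-chloro-3-methylnonan-2-ol.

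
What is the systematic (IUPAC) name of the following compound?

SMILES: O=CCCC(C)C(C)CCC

The longest chain bearing the –CHO group is 8 carbons long (octane).
An aldehyde (terminal –CHO) is the principal characteristic group, giving the suffix -al.
Choose the numbering such that the aldehyde carbon is C-1 by definition.
That gives methyl groups at C-4 and C-5.
Assembling the pieces gives 4,5-dimethyloctanal.

4,5-dimethyloctanal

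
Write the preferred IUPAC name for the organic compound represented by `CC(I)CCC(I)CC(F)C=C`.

3-fluoro-5,8-diiodonon-1-ene

The longest carbon chain that includes the multiple bond has 9 carbons, so the parent hydride is nonane.
A C=C double bond in the chain gives the infix -ene-.
The numbering direction is chosen so that numbering from this end puts the double bond at C-1 rather than C-8.
With this numbering: the double bond between C-1 and C-2; a fluoro group at C-3; iodo groups at C-5 and C-8.
Prefixes are listed alphabetically: fluoro, iodo.
The name is 3-fluoro-5,8-diiodonon-1-ene.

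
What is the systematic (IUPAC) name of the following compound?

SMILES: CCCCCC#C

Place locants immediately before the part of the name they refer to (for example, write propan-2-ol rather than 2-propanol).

Counting along the main chain through the multiple bond gives 7 carbons: the parent is heptane.
A C≡C triple bond in the chain gives the infix -yne-.
Choose the numbering such that numbering from this end puts the triple bond at C-1 rather than C-6.
That gives the triple bond between C-1 and C-2.
Assembling the pieces gives hept-1-yne.

hept-1-yne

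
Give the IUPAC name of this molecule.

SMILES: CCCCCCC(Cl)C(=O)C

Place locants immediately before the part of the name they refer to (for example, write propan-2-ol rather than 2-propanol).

3-chlorononan-2-one

The longest chain bearing the carbonyl is 9 carbons long (nonane).
The principal characteristic group is a ketone (C=O on an internal carbon), named with the suffix -one.
Choose the numbering such that numbering from this end puts the carbonyl group at C-2 rather than C-8.
With this numbering: the carbonyl at C-2; a chloro group at C-3.
Putting it together: 3-chlorononan-2-one.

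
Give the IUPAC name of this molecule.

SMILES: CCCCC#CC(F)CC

3-fluoronon-4-yne

Counting along the main chain through the multiple bond gives 9 carbons: the parent is nonane.
The chain contains a C≡C triple bond, so the unsaturation ending is -yne.
The numbering direction is chosen so that numbering from this end puts the triple bond at C-4 rather than C-5.
This places the triple bond between C-4 and C-5; a fluoro group at C-3.
The name is 3-fluoronon-4-yne.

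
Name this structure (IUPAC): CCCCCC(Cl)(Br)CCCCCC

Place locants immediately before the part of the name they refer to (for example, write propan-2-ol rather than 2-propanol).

The parent chain contains 12 carbons (dodecane).
The numbering direction is chosen so that the substituent locant set {6,6} is lower than {7,7} at the first point of difference.
That gives a bromo group at C-6; a chloro group at C-6.
Prefixes are listed alphabetically: bromo, chloro.
Putting it together: 6-bromo-6-chlorododecane.

6-bromo-6-chlorododecane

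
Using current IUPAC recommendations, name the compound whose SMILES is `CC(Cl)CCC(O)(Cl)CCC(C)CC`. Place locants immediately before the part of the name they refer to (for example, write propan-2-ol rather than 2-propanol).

The longest carbon chain that includes the –OH group has 10 carbons, so the parent hydride is decane.
An alcohol (–OH) is the principal characteristic group, giving the suffix -ol.
Number the chain so that numbering from this end puts the hydroxyl group at C-5 rather than C-6.
With this numbering: the hydroxyl at C-5; chloro groups at C-2 and C-5; a methyl group at C-8.
Substituent prefixes are cited in alphabetical order (multiplying prefixes like di-/tri- are ignored for ordering).
The name is 2,5-dichloro-8-methyldecan-5-ol.

2,5-dichloro-8-methyldecan-5-ol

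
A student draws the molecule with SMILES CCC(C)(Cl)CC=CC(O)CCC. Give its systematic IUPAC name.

8-chloro-8-methyldec-5-en-4-ol

Counting along the main chain through the –OH group and the multiple bond gives 10 carbons: the parent is decane.
The highest-priority functional group is an alcohol (–OH), so the name ends in -ol.
A C=C double bond in the chain gives the infix -ene-.
Choose the numbering such that numbering from this end puts the hydroxyl group at C-4 rather than C-7.
That gives the hydroxyl at C-4; the double bond between C-5 and C-6; a chloro group at C-8; a methyl group at C-8.
Substituent prefixes are cited in alphabetical order (multiplying prefixes like di-/tri- are ignored for ordering).
Putting it together: 8-chloro-8-methyldec-5-en-4-ol.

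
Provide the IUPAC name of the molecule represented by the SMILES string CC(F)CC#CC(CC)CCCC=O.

5-ethyl-9-fluorodec-6-ynal

Counting along the main chain through the –CHO group and the multiple bond gives 10 carbons: the parent is decane.
The principal characteristic group is an aldehyde (terminal –CHO), named with the suffix -al.
A C≡C triple bond in the chain gives the infix -yne-.
The numbering direction is chosen so that the aldehyde carbon is C-1 by definition.
This places the triple bond between C-6 and C-7; an ethyl group at C-5; a fluoro group at C-9.
Prefixes are listed alphabetically: ethyl, fluoro.
The name is 5-ethyl-9-fluorodec-6-ynal.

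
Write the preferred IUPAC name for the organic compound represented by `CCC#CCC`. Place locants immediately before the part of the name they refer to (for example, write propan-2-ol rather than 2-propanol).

The longest carbon chain that includes the multiple bond has 6 carbons, so the parent hydride is hexane.
The chain contains a C≡C triple bond, so the unsaturation ending is -yne.
Both numbering directions give the same locant set; either may be used.
With this numbering: the triple bond between C-3 and C-4.
The name is hex-3-yne.

hex-3-yne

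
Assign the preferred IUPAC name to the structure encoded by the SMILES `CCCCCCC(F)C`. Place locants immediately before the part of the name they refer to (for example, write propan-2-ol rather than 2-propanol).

2-fluorooctane

The longest continuous carbon chain has 8 atoms, so the parent hydride is octane.
The numbering direction is chosen so that the substituent locant set {2} is lower than {7} at the first point of difference.
With this numbering: a fluoro group at C-2.
Assembling the pieces gives 2-fluorooctane.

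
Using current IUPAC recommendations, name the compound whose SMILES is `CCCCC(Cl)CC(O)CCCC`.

Counting along the main chain through the –OH group gives 11 carbons: the parent is undecane.
The highest-priority functional group is an alcohol (–OH), so the name ends in -ol.
The numbering direction is chosen so that numbering from this end puts the hydroxyl group at C-5 rather than C-7.
This places the hydroxyl at C-5; a chloro group at C-7.
Assembling the pieces gives 7-chloroundecan-5-ol.

7-chloroundecan-5-ol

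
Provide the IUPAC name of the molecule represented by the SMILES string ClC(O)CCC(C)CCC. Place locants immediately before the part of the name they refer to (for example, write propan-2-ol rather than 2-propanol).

Counting along the main chain through the –OH group gives 7 carbons: the parent is heptane.
The principal characteristic group is an alcohol (–OH), named with the suffix -ol.
Choose the numbering such that numbering from this end puts the hydroxyl group at C-1 rather than C-7.
This places the hydroxyl at C-1; a chloro group at C-1; a methyl group at C-4.
Substituent prefixes are cited in alphabetical order (multiplying prefixes like di-/tri- are ignored for ordering).
The name is 1-chloro-4-methylheptan-1-ol.

1-chloro-4-methylheptan-1-ol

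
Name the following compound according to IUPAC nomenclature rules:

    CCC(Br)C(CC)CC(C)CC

3-bromo-4-ethyl-6-methyloctane

The longest continuous carbon chain has 8 atoms, so the parent hydride is octane.
Choose the numbering such that the substituent locant set {3,4,6} is lower than {3,5,6} at the first point of difference.
With this numbering: a bromo group at C-3; an ethyl group at C-4; a methyl group at C-6.
Prefixes are listed alphabetically: bromo, ethyl, methyl.
Assembling the pieces gives 3-bromo-4-ethyl-6-methyloctane.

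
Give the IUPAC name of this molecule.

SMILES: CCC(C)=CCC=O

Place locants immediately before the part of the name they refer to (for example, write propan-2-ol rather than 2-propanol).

4-methylhex-3-enal

The longest chain bearing the –CHO group and the multiple bond is 6 carbons long (hexane).
The principal characteristic group is an aldehyde (terminal –CHO), named with the suffix -al.
The chain contains a C=C double bond, so the unsaturation ending is -ene.
The numbering direction is chosen so that the aldehyde carbon is C-1 by definition.
That gives the double bond between C-3 and C-4; a methyl group at C-4.
Putting it together: 4-methylhex-3-enal.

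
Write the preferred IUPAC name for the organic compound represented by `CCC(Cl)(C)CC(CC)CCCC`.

3-chloro-5-ethyl-3-methylnonane

The longest continuous carbon chain has 9 atoms, so the parent hydride is nonane.
The numbering direction is chosen so that the substituent locant set {3,3,5} is lower than {5,7,7} at the first point of difference.
This places a chloro group at C-3; an ethyl group at C-5; a methyl group at C-3.
Substituent prefixes are cited in alphabetical order (multiplying prefixes like di-/tri- are ignored for ordering).
Putting it together: 3-chloro-5-ethyl-3-methylnonane.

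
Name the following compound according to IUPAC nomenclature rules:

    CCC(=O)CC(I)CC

5-iodoheptan-3-one

Counting along the main chain through the carbonyl gives 7 carbons: the parent is heptane.
A ketone (C=O on an internal carbon) is the principal characteristic group, giving the suffix -one.
Choose the numbering such that numbering from this end puts the carbonyl group at C-3 rather than C-5.
That gives the carbonyl at C-3; an iodo group at C-5.
Assembling the pieces gives 5-iodoheptan-3-one.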